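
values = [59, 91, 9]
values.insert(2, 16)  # [59, 91, 16, 9]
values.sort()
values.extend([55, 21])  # [9, 16, 59, 91, 55, 21]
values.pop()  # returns 21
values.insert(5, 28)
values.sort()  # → [9, 16, 28, 55, 59, 91]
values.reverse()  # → [91, 59, 55, 28, 16, 9]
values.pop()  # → 9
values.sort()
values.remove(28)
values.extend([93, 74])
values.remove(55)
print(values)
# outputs [16, 59, 91, 93, 74]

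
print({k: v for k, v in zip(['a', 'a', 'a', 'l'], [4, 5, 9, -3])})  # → {'a': 9, 'l': -3}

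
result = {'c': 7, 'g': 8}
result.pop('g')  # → 8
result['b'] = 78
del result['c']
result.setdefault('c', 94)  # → 94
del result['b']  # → {'c': 94}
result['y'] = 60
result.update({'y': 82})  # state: {'c': 94, 'y': 82}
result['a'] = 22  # {'c': 94, 'y': 82, 'a': 22}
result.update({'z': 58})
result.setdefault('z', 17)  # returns 58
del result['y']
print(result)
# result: {'c': 94, 'a': 22, 'z': 58}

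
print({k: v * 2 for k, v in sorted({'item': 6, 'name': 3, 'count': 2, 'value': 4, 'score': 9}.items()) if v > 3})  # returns {'item': 12, 'score': 18, 'value': 8}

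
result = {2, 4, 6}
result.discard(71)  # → {2, 4, 6}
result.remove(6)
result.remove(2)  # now {4}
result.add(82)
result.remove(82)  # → {4}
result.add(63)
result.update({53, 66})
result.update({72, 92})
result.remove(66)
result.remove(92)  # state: {4, 53, 63, 72}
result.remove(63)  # {4, 53, 72}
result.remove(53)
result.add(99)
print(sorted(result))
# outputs [4, 72, 99]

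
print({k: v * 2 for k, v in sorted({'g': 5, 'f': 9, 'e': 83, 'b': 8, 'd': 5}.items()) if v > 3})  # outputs {'b': 16, 'd': 10, 'e': 166, 'f': 18, 'g': 10}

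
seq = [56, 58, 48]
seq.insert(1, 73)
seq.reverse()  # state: [48, 58, 73, 56]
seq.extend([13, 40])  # [48, 58, 73, 56, 13, 40]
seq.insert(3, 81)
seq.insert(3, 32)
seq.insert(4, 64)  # [48, 58, 73, 32, 64, 81, 56, 13, 40]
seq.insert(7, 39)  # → [48, 58, 73, 32, 64, 81, 56, 39, 13, 40]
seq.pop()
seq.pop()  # 13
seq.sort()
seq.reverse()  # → [81, 73, 64, 58, 56, 48, 39, 32]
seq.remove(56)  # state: [81, 73, 64, 58, 48, 39, 32]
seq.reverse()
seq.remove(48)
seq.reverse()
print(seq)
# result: [81, 73, 64, 58, 39, 32]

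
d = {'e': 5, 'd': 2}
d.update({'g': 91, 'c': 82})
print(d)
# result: {'e': 5, 'd': 2, 'g': 91, 'c': 82}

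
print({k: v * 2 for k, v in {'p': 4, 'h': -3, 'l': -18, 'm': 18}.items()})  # {'p': 8, 'h': -6, 'l': -36, 'm': 36}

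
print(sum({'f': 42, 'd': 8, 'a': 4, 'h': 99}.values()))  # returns 153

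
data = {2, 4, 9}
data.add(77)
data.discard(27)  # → {2, 4, 9, 77}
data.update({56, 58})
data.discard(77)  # {2, 4, 9, 56, 58}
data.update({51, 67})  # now {2, 4, 9, 51, 56, 58, 67}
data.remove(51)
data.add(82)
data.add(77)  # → {2, 4, 9, 56, 58, 67, 77, 82}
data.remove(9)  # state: {2, 4, 56, 58, 67, 77, 82}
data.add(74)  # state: {2, 4, 56, 58, 67, 74, 77, 82}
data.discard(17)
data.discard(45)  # {2, 4, 56, 58, 67, 74, 77, 82}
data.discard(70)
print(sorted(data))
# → [2, 4, 56, 58, 67, 74, 77, 82]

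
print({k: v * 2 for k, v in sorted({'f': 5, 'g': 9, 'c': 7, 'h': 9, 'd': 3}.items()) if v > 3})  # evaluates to {'c': 14, 'f': 10, 'g': 18, 'h': 18}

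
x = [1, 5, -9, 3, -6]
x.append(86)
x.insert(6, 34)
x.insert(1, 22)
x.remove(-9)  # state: [1, 22, 5, 3, -6, 86, 34]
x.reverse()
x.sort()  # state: [-6, 1, 3, 5, 22, 34, 86]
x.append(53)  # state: [-6, 1, 3, 5, 22, 34, 86, 53]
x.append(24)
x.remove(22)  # [-6, 1, 3, 5, 34, 86, 53, 24]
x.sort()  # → [-6, 1, 3, 5, 24, 34, 53, 86]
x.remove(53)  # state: [-6, 1, 3, 5, 24, 34, 86]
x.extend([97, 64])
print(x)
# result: [-6, 1, 3, 5, 24, 34, 86, 97, 64]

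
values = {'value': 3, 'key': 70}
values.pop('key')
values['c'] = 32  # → {'value': 3, 'c': 32}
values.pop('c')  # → 32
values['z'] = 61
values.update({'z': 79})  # {'value': 3, 'z': 79}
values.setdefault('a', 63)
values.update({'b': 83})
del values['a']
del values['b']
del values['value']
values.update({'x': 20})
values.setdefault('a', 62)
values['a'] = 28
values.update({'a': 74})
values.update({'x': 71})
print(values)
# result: {'z': 79, 'x': 71, 'a': 74}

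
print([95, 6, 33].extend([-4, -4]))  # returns None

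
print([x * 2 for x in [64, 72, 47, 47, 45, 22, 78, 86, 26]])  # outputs [128, 144, 94, 94, 90, 44, 156, 172, 52]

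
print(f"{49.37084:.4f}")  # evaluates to 49.3708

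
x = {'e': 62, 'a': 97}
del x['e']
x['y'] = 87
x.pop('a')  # 97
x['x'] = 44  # {'y': 87, 'x': 44}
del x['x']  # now {'y': 87}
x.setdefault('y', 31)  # 87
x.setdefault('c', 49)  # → 49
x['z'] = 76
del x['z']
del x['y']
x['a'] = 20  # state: {'c': 49, 'a': 20}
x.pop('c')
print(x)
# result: {'a': 20}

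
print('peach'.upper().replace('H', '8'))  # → PEAC8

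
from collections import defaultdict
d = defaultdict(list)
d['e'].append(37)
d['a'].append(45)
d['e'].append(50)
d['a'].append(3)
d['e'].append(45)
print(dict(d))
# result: {'e': [37, 50, 45], 'a': [45, 3]}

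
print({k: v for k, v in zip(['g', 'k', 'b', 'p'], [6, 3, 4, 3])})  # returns {'g': 6, 'k': 3, 'b': 4, 'p': 3}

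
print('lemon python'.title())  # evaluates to Lemon Python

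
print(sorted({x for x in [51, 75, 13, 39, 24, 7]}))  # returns [7, 13, 24, 39, 51, 75]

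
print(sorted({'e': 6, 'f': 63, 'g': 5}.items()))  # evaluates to [('e', 6), ('f', 63), ('g', 5)]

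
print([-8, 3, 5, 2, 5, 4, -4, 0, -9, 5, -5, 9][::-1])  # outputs [9, -5, 5, -9, 0, -4, 4, 5, 2, 5, 3, -8]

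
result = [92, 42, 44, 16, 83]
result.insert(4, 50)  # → [92, 42, 44, 16, 50, 83]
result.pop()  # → 83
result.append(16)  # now [92, 42, 44, 16, 50, 16]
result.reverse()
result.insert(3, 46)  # [16, 50, 16, 46, 44, 42, 92]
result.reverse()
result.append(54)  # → [92, 42, 44, 46, 16, 50, 16, 54]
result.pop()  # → 54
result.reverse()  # [16, 50, 16, 46, 44, 42, 92]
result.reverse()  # [92, 42, 44, 46, 16, 50, 16]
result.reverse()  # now [16, 50, 16, 46, 44, 42, 92]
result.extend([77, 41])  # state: [16, 50, 16, 46, 44, 42, 92, 77, 41]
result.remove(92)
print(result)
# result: [16, 50, 16, 46, 44, 42, 77, 41]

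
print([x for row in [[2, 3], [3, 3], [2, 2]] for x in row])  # [2, 3, 3, 3, 2, 2]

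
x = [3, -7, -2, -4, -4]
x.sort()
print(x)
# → [-7, -4, -4, -2, 3]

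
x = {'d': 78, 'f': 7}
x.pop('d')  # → 78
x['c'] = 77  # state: {'f': 7, 'c': 77}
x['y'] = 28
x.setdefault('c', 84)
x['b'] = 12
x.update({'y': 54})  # {'f': 7, 'c': 77, 'y': 54, 'b': 12}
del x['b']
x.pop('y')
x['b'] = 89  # {'f': 7, 'c': 77, 'b': 89}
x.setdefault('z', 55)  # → 55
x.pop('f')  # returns 7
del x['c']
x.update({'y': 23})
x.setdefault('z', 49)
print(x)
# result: {'b': 89, 'z': 55, 'y': 23}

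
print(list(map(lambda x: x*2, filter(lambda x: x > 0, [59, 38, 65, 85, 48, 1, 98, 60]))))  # [118, 76, 130, 170, 96, 2, 196, 120]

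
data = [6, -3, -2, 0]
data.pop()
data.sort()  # [-3, -2, 6]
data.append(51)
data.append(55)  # [-3, -2, 6, 51, 55]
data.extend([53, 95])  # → [-3, -2, 6, 51, 55, 53, 95]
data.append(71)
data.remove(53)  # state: [-3, -2, 6, 51, 55, 95, 71]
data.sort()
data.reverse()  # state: [95, 71, 55, 51, 6, -2, -3]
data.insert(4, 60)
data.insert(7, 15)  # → [95, 71, 55, 51, 60, 6, -2, 15, -3]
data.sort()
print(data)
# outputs [-3, -2, 6, 15, 51, 55, 60, 71, 95]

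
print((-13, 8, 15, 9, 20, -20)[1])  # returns 8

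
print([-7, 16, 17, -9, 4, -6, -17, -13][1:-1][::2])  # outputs [16, -9, -6]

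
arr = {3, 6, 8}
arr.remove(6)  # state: {3, 8}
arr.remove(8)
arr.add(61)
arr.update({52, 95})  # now {3, 52, 61, 95}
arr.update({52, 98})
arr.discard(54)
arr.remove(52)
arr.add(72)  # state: {3, 61, 72, 95, 98}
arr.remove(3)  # {61, 72, 95, 98}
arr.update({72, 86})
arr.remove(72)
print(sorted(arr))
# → [61, 86, 95, 98]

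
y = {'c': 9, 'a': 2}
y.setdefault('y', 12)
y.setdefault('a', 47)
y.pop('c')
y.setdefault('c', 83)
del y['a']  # {'y': 12, 'c': 83}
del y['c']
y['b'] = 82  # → {'y': 12, 'b': 82}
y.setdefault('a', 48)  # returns 48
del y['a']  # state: {'y': 12, 'b': 82}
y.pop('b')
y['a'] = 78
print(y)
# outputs {'y': 12, 'a': 78}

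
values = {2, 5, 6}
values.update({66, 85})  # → {2, 5, 6, 66, 85}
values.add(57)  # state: {2, 5, 6, 57, 66, 85}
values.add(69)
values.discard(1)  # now {2, 5, 6, 57, 66, 69, 85}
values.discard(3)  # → {2, 5, 6, 57, 66, 69, 85}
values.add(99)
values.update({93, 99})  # {2, 5, 6, 57, 66, 69, 85, 93, 99}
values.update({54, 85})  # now {2, 5, 6, 54, 57, 66, 69, 85, 93, 99}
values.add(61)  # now {2, 5, 6, 54, 57, 61, 66, 69, 85, 93, 99}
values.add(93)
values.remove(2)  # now {5, 6, 54, 57, 61, 66, 69, 85, 93, 99}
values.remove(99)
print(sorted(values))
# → [5, 6, 54, 57, 61, 66, 69, 85, 93]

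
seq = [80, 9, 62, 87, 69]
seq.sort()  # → [9, 62, 69, 80, 87]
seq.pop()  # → 87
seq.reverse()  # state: [80, 69, 62, 9]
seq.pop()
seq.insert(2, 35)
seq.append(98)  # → [80, 69, 35, 62, 98]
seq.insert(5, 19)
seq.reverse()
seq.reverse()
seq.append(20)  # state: [80, 69, 35, 62, 98, 19, 20]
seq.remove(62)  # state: [80, 69, 35, 98, 19, 20]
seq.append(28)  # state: [80, 69, 35, 98, 19, 20, 28]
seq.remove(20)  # [80, 69, 35, 98, 19, 28]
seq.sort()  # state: [19, 28, 35, 69, 80, 98]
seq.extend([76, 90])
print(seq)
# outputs [19, 28, 35, 69, 80, 98, 76, 90]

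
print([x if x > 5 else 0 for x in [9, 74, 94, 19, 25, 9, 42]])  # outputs [9, 74, 94, 19, 25, 9, 42]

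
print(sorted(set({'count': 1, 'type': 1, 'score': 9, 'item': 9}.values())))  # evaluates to [1, 9]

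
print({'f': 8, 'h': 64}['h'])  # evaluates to 64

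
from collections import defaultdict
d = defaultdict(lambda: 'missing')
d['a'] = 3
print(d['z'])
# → missing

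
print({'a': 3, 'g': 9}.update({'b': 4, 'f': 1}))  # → None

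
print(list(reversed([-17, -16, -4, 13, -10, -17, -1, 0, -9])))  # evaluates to [-9, 0, -1, -17, -10, 13, -4, -16, -17]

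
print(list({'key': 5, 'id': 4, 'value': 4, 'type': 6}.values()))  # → [5, 4, 4, 6]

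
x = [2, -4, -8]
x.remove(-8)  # [2, -4]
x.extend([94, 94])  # [2, -4, 94, 94]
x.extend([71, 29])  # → [2, -4, 94, 94, 71, 29]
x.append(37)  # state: [2, -4, 94, 94, 71, 29, 37]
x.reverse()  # [37, 29, 71, 94, 94, -4, 2]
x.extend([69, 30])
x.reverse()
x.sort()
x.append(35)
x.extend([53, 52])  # [-4, 2, 29, 30, 37, 69, 71, 94, 94, 35, 53, 52]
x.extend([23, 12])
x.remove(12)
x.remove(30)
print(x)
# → [-4, 2, 29, 37, 69, 71, 94, 94, 35, 53, 52, 23]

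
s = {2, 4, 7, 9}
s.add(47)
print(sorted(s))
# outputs [2, 4, 7, 9, 47]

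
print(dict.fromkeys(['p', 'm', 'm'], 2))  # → {'p': 2, 'm': 2}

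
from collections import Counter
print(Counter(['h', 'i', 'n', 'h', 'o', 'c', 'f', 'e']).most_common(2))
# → [('h', 2), ('i', 1)]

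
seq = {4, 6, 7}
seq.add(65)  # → {4, 6, 7, 65}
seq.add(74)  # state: {4, 6, 7, 65, 74}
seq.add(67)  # {4, 6, 7, 65, 67, 74}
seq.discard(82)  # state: {4, 6, 7, 65, 67, 74}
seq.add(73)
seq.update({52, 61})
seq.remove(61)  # {4, 6, 7, 52, 65, 67, 73, 74}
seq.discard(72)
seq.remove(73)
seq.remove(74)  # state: {4, 6, 7, 52, 65, 67}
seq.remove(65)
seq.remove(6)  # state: {4, 7, 52, 67}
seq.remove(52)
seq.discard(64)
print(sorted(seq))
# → [4, 7, 67]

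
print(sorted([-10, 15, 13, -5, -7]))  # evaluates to [-10, -7, -5, 13, 15]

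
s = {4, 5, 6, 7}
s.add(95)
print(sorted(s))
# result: [4, 5, 6, 7, 95]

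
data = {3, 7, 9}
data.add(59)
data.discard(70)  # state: {3, 7, 9, 59}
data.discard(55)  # {3, 7, 9, 59}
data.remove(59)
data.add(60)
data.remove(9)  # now {3, 7, 60}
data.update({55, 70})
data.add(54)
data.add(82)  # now {3, 7, 54, 55, 60, 70, 82}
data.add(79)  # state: {3, 7, 54, 55, 60, 70, 79, 82}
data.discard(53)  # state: {3, 7, 54, 55, 60, 70, 79, 82}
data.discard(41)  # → {3, 7, 54, 55, 60, 70, 79, 82}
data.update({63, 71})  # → {3, 7, 54, 55, 60, 63, 70, 71, 79, 82}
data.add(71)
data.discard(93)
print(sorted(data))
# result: [3, 7, 54, 55, 60, 63, 70, 71, 79, 82]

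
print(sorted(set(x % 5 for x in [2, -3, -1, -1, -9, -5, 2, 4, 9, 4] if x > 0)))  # [2, 4]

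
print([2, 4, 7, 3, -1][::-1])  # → [-1, 3, 7, 4, 2]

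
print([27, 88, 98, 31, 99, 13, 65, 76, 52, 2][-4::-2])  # [65, 99, 98, 27]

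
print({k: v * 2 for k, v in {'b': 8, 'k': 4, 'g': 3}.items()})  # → {'b': 16, 'k': 8, 'g': 6}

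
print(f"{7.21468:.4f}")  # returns 7.2147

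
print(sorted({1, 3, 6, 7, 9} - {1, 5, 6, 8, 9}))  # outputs [3, 7]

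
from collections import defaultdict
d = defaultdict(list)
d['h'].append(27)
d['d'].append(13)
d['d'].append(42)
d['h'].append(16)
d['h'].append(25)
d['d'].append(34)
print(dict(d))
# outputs {'h': [27, 16, 25], 'd': [13, 42, 34]}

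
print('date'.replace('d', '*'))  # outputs *ate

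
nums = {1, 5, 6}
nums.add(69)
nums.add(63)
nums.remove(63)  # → {1, 5, 6, 69}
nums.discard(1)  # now {5, 6, 69}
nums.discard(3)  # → {5, 6, 69}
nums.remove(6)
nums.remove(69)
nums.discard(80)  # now {5}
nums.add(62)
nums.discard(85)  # {5, 62}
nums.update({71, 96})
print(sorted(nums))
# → [5, 62, 71, 96]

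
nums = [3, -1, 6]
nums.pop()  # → 6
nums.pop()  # -1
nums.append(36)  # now [3, 36]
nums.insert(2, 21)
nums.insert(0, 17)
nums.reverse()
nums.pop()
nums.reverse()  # [3, 36, 21]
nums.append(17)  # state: [3, 36, 21, 17]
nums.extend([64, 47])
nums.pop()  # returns 47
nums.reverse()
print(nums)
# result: [64, 17, 21, 36, 3]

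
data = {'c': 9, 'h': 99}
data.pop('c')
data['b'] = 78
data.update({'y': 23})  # {'h': 99, 'b': 78, 'y': 23}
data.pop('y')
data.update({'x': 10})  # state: {'h': 99, 'b': 78, 'x': 10}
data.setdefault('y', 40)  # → 40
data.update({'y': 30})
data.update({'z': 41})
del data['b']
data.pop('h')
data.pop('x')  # 10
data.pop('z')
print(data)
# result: {'y': 30}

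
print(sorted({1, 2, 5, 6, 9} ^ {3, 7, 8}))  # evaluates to [1, 2, 3, 5, 6, 7, 8, 9]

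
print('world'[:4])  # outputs worl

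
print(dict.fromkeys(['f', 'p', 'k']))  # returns {'f': None, 'p': None, 'k': None}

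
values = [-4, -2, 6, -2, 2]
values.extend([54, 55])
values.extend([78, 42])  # [-4, -2, 6, -2, 2, 54, 55, 78, 42]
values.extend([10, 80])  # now [-4, -2, 6, -2, 2, 54, 55, 78, 42, 10, 80]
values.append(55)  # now [-4, -2, 6, -2, 2, 54, 55, 78, 42, 10, 80, 55]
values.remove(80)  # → [-4, -2, 6, -2, 2, 54, 55, 78, 42, 10, 55]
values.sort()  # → [-4, -2, -2, 2, 6, 10, 42, 54, 55, 55, 78]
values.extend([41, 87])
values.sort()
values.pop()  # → 87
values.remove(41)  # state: [-4, -2, -2, 2, 6, 10, 42, 54, 55, 55, 78]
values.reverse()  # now [78, 55, 55, 54, 42, 10, 6, 2, -2, -2, -4]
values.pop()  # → -4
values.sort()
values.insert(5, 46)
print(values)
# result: [-2, -2, 2, 6, 10, 46, 42, 54, 55, 55, 78]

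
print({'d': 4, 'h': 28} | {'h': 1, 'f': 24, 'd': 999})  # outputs {'d': 999, 'h': 1, 'f': 24}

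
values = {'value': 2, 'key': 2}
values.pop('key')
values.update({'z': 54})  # {'value': 2, 'z': 54}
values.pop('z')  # 54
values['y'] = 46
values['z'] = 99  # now {'value': 2, 'y': 46, 'z': 99}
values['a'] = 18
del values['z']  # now {'value': 2, 'y': 46, 'a': 18}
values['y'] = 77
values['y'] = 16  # {'value': 2, 'y': 16, 'a': 18}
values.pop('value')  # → 2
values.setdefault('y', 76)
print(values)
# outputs {'y': 16, 'a': 18}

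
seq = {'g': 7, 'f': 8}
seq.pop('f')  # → 8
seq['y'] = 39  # {'g': 7, 'y': 39}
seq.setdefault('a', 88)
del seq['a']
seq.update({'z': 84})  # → {'g': 7, 'y': 39, 'z': 84}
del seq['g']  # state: {'y': 39, 'z': 84}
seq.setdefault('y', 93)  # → 39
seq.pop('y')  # 39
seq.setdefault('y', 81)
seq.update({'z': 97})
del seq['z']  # {'y': 81}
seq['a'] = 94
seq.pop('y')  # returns 81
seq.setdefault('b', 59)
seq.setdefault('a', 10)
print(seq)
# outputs {'a': 94, 'b': 59}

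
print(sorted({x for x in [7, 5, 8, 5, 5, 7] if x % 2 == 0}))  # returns [8]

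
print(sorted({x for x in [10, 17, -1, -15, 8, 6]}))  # [-15, -1, 6, 8, 10, 17]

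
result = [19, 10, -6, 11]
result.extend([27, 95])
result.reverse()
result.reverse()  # [19, 10, -6, 11, 27, 95]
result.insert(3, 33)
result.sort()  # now [-6, 10, 11, 19, 27, 33, 95]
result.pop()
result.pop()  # 33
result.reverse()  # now [27, 19, 11, 10, -6]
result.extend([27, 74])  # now [27, 19, 11, 10, -6, 27, 74]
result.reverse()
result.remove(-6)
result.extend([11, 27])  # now [74, 27, 10, 11, 19, 27, 11, 27]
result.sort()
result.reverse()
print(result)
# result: [74, 27, 27, 27, 19, 11, 11, 10]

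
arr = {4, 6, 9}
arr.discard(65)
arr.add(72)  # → {4, 6, 9, 72}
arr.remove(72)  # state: {4, 6, 9}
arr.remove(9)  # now {4, 6}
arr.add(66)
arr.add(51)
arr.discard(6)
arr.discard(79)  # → {4, 51, 66}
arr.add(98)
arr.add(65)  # {4, 51, 65, 66, 98}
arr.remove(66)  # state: {4, 51, 65, 98}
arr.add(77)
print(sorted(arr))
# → [4, 51, 65, 77, 98]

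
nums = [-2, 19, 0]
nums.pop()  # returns 0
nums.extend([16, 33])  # [-2, 19, 16, 33]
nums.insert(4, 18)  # [-2, 19, 16, 33, 18]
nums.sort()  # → [-2, 16, 18, 19, 33]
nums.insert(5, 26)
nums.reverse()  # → [26, 33, 19, 18, 16, -2]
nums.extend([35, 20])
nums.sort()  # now [-2, 16, 18, 19, 20, 26, 33, 35]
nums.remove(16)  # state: [-2, 18, 19, 20, 26, 33, 35]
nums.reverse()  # [35, 33, 26, 20, 19, 18, -2]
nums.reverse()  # [-2, 18, 19, 20, 26, 33, 35]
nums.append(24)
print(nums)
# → [-2, 18, 19, 20, 26, 33, 35, 24]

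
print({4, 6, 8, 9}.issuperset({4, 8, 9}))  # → True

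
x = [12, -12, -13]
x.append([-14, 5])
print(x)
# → [12, -12, -13, [-14, 5]]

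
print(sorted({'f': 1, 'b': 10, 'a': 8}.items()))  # [('a', 8), ('b', 10), ('f', 1)]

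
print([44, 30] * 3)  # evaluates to [44, 30, 44, 30, 44, 30]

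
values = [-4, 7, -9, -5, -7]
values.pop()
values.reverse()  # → [-5, -9, 7, -4]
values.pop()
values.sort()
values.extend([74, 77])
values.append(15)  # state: [-9, -5, 7, 74, 77, 15]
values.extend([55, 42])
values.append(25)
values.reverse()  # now [25, 42, 55, 15, 77, 74, 7, -5, -9]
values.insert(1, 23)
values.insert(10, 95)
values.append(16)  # [25, 23, 42, 55, 15, 77, 74, 7, -5, -9, 95, 16]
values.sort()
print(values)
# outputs [-9, -5, 7, 15, 16, 23, 25, 42, 55, 74, 77, 95]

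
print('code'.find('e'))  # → 3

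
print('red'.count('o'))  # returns 0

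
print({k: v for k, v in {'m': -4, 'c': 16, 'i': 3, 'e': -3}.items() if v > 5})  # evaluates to {'c': 16}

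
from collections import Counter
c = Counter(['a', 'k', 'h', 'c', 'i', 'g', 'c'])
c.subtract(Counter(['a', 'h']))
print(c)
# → Counter({'c': 2, 'k': 1, 'i': 1, 'g': 1, 'a': 0, 'h': 0})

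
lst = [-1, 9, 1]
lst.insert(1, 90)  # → [-1, 90, 9, 1]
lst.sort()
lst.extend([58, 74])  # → [-1, 1, 9, 90, 58, 74]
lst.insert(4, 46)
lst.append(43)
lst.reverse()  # [43, 74, 58, 46, 90, 9, 1, -1]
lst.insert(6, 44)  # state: [43, 74, 58, 46, 90, 9, 44, 1, -1]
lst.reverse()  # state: [-1, 1, 44, 9, 90, 46, 58, 74, 43]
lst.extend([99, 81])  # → [-1, 1, 44, 9, 90, 46, 58, 74, 43, 99, 81]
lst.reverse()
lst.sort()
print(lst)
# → [-1, 1, 9, 43, 44, 46, 58, 74, 81, 90, 99]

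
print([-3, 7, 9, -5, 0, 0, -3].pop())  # -3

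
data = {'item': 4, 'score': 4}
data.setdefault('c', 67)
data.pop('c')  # 67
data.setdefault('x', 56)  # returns 56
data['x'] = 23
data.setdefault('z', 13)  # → 13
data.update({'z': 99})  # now {'item': 4, 'score': 4, 'x': 23, 'z': 99}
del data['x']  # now {'item': 4, 'score': 4, 'z': 99}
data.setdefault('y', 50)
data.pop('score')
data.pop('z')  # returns 99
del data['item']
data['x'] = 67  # {'y': 50, 'x': 67}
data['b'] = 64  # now {'y': 50, 'x': 67, 'b': 64}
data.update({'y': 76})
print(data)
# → {'y': 76, 'x': 67, 'b': 64}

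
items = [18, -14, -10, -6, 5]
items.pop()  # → 5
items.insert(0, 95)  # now [95, 18, -14, -10, -6]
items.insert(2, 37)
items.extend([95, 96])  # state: [95, 18, 37, -14, -10, -6, 95, 96]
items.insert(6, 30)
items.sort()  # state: [-14, -10, -6, 18, 30, 37, 95, 95, 96]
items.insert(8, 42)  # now [-14, -10, -6, 18, 30, 37, 95, 95, 42, 96]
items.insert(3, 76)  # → [-14, -10, -6, 76, 18, 30, 37, 95, 95, 42, 96]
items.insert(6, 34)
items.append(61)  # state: [-14, -10, -6, 76, 18, 30, 34, 37, 95, 95, 42, 96, 61]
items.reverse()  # [61, 96, 42, 95, 95, 37, 34, 30, 18, 76, -6, -10, -14]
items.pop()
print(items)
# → [61, 96, 42, 95, 95, 37, 34, 30, 18, 76, -6, -10]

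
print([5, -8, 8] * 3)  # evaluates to [5, -8, 8, 5, -8, 8, 5, -8, 8]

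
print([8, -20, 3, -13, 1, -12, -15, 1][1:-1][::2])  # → [-20, -13, -12]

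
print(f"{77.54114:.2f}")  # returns 77.54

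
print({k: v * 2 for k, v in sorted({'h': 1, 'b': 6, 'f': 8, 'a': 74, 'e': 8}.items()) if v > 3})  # {'a': 148, 'b': 12, 'e': 16, 'f': 16}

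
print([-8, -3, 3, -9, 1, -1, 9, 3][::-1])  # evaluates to [3, 9, -1, 1, -9, 3, -3, -8]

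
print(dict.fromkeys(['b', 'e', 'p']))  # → {'b': None, 'e': None, 'p': None}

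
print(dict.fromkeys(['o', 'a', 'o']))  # {'o': None, 'a': None}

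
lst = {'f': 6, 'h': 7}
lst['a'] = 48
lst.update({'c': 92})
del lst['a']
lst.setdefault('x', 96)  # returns 96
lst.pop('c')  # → 92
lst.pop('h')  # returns 7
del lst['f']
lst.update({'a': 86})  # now {'x': 96, 'a': 86}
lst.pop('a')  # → 86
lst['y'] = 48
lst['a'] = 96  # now {'x': 96, 'y': 48, 'a': 96}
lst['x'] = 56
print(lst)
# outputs {'x': 56, 'y': 48, 'a': 96}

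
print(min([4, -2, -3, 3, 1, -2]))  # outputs -3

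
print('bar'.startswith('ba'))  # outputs True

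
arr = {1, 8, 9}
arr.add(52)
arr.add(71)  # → {1, 8, 9, 52, 71}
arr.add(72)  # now {1, 8, 9, 52, 71, 72}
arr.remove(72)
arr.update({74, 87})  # {1, 8, 9, 52, 71, 74, 87}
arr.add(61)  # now {1, 8, 9, 52, 61, 71, 74, 87}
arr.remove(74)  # {1, 8, 9, 52, 61, 71, 87}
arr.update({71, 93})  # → {1, 8, 9, 52, 61, 71, 87, 93}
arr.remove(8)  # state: {1, 9, 52, 61, 71, 87, 93}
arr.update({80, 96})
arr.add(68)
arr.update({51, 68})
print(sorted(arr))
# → [1, 9, 51, 52, 61, 68, 71, 80, 87, 93, 96]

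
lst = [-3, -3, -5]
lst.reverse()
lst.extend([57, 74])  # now [-5, -3, -3, 57, 74]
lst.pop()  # 74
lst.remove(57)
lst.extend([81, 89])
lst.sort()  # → [-5, -3, -3, 81, 89]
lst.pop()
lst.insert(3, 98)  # [-5, -3, -3, 98, 81]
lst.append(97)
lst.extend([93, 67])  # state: [-5, -3, -3, 98, 81, 97, 93, 67]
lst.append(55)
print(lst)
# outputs [-5, -3, -3, 98, 81, 97, 93, 67, 55]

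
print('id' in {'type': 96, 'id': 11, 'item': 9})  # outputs True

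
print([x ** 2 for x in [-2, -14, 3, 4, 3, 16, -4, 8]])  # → [4, 196, 9, 16, 9, 256, 16, 64]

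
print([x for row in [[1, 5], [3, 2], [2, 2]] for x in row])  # [1, 5, 3, 2, 2, 2]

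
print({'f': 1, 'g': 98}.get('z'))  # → None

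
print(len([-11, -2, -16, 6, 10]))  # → 5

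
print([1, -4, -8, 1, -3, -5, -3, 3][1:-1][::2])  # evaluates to [-4, 1, -5]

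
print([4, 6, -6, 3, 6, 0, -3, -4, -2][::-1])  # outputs [-2, -4, -3, 0, 6, 3, -6, 6, 4]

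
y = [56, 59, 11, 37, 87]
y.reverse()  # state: [87, 37, 11, 59, 56]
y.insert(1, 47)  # [87, 47, 37, 11, 59, 56]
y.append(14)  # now [87, 47, 37, 11, 59, 56, 14]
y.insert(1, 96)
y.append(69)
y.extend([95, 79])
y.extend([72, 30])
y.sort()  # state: [11, 14, 30, 37, 47, 56, 59, 69, 72, 79, 87, 95, 96]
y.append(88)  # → [11, 14, 30, 37, 47, 56, 59, 69, 72, 79, 87, 95, 96, 88]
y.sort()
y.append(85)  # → [11, 14, 30, 37, 47, 56, 59, 69, 72, 79, 87, 88, 95, 96, 85]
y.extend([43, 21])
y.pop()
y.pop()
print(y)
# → [11, 14, 30, 37, 47, 56, 59, 69, 72, 79, 87, 88, 95, 96, 85]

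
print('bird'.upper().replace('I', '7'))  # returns B7RD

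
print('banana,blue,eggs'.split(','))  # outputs ['banana', 'blue', 'eggs']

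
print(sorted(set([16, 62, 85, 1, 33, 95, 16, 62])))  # [1, 16, 33, 62, 85, 95]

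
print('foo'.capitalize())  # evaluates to Foo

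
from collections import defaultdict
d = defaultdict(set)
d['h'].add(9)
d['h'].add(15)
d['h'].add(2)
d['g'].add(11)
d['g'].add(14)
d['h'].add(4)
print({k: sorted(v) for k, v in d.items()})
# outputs {'h': [2, 4, 9, 15], 'g': [11, 14]}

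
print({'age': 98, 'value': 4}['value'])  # 4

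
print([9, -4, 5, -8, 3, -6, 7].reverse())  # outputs None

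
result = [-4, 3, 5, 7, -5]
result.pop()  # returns -5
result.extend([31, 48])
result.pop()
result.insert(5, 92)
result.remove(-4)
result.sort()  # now [3, 5, 7, 31, 92]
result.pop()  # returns 92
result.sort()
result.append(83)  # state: [3, 5, 7, 31, 83]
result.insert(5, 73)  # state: [3, 5, 7, 31, 83, 73]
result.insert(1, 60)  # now [3, 60, 5, 7, 31, 83, 73]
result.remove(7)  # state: [3, 60, 5, 31, 83, 73]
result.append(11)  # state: [3, 60, 5, 31, 83, 73, 11]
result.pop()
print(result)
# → [3, 60, 5, 31, 83, 73]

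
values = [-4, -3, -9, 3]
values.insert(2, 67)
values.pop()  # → 3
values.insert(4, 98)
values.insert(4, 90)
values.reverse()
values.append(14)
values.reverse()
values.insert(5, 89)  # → [14, -4, -3, 67, -9, 89, 90, 98]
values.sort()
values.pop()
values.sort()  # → [-9, -4, -3, 14, 67, 89, 90]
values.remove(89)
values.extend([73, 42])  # [-9, -4, -3, 14, 67, 90, 73, 42]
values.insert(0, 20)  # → [20, -9, -4, -3, 14, 67, 90, 73, 42]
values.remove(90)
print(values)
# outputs [20, -9, -4, -3, 14, 67, 73, 42]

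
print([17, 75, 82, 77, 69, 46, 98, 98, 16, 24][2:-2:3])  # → [82, 46]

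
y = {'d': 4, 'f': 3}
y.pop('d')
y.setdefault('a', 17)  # 17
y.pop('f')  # 3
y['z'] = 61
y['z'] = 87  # {'a': 17, 'z': 87}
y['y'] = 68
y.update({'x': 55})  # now {'a': 17, 'z': 87, 'y': 68, 'x': 55}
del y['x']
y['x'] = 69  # {'a': 17, 'z': 87, 'y': 68, 'x': 69}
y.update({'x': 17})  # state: {'a': 17, 'z': 87, 'y': 68, 'x': 17}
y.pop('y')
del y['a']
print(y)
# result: {'z': 87, 'x': 17}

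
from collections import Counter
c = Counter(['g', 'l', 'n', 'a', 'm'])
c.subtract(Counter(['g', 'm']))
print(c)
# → Counter({'l': 1, 'n': 1, 'a': 1, 'g': 0, 'm': 0})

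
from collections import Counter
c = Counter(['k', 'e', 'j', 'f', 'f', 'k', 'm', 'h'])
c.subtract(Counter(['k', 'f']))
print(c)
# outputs Counter({'k': 1, 'e': 1, 'j': 1, 'f': 1, 'm': 1, 'h': 1})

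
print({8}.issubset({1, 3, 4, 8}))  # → True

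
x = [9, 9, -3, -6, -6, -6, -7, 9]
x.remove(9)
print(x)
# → [9, -3, -6, -6, -6, -7, 9]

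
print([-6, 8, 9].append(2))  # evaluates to None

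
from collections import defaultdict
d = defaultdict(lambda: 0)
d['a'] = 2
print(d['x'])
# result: 0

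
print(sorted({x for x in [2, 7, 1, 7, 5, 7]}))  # [1, 2, 5, 7]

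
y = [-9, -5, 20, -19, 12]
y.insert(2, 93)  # [-9, -5, 93, 20, -19, 12]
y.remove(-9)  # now [-5, 93, 20, -19, 12]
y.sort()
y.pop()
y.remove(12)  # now [-19, -5, 20]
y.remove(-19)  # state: [-5, 20]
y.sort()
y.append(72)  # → [-5, 20, 72]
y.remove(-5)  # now [20, 72]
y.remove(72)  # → [20]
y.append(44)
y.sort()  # [20, 44]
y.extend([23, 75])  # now [20, 44, 23, 75]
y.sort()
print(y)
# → [20, 23, 44, 75]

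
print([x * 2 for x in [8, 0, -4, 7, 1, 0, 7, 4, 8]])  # [16, 0, -8, 14, 2, 0, 14, 8, 16]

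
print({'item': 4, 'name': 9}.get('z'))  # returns None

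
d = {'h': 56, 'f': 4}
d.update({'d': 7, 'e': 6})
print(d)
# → {'h': 56, 'f': 4, 'd': 7, 'e': 6}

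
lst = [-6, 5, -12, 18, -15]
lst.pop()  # -15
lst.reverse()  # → [18, -12, 5, -6]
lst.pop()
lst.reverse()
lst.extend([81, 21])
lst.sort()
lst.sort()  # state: [-12, 5, 18, 21, 81]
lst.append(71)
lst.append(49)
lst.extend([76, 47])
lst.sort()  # [-12, 5, 18, 21, 47, 49, 71, 76, 81]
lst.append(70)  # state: [-12, 5, 18, 21, 47, 49, 71, 76, 81, 70]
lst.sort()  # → [-12, 5, 18, 21, 47, 49, 70, 71, 76, 81]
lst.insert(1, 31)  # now [-12, 31, 5, 18, 21, 47, 49, 70, 71, 76, 81]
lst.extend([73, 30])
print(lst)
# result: [-12, 31, 5, 18, 21, 47, 49, 70, 71, 76, 81, 73, 30]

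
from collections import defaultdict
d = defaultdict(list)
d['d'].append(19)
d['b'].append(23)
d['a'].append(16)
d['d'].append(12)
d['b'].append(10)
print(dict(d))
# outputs {'d': [19, 12], 'b': [23, 10], 'a': [16]}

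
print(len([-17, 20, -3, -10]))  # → 4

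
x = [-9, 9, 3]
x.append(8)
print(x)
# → [-9, 9, 3, 8]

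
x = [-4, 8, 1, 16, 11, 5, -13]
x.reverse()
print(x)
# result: [-13, 5, 11, 16, 1, 8, -4]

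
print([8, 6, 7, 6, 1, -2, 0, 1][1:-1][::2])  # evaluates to [6, 6, -2]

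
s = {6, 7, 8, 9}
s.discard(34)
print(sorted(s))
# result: [6, 7, 8, 9]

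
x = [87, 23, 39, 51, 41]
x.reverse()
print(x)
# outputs [41, 51, 39, 23, 87]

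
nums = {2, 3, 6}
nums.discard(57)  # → {2, 3, 6}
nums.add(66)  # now {2, 3, 6, 66}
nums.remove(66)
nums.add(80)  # {2, 3, 6, 80}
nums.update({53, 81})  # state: {2, 3, 6, 53, 80, 81}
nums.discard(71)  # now {2, 3, 6, 53, 80, 81}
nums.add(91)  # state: {2, 3, 6, 53, 80, 81, 91}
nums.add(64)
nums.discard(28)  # {2, 3, 6, 53, 64, 80, 81, 91}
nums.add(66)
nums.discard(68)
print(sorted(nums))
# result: [2, 3, 6, 53, 64, 66, 80, 81, 91]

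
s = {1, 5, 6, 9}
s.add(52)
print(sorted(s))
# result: [1, 5, 6, 9, 52]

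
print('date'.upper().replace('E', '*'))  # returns DAT*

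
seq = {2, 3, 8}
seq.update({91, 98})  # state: {2, 3, 8, 91, 98}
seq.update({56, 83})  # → {2, 3, 8, 56, 83, 91, 98}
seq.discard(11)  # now {2, 3, 8, 56, 83, 91, 98}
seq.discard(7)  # {2, 3, 8, 56, 83, 91, 98}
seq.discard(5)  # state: {2, 3, 8, 56, 83, 91, 98}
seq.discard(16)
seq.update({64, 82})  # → {2, 3, 8, 56, 64, 82, 83, 91, 98}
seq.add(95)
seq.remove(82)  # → {2, 3, 8, 56, 64, 83, 91, 95, 98}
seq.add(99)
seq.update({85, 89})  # {2, 3, 8, 56, 64, 83, 85, 89, 91, 95, 98, 99}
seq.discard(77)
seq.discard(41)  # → {2, 3, 8, 56, 64, 83, 85, 89, 91, 95, 98, 99}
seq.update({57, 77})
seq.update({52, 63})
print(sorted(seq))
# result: [2, 3, 8, 52, 56, 57, 63, 64, 77, 83, 85, 89, 91, 95, 98, 99]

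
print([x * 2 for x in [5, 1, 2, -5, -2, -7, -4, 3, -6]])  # [10, 2, 4, -10, -4, -14, -8, 6, -12]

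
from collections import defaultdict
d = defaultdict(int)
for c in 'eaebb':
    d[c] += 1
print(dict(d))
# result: {'e': 2, 'a': 1, 'b': 2}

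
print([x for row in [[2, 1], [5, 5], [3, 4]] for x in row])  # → [2, 1, 5, 5, 3, 4]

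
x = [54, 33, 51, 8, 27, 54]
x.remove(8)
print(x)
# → [54, 33, 51, 27, 54]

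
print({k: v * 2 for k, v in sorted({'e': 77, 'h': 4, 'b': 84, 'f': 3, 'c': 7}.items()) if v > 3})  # {'b': 168, 'c': 14, 'e': 154, 'h': 8}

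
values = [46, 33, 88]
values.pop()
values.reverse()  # [33, 46]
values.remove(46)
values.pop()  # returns 33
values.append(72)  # [72]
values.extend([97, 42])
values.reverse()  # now [42, 97, 72]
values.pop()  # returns 72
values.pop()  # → 97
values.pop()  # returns 42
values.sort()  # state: []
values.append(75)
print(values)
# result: [75]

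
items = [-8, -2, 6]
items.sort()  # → [-8, -2, 6]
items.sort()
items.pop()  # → 6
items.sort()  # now [-8, -2]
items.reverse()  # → [-2, -8]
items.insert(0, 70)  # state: [70, -2, -8]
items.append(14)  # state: [70, -2, -8, 14]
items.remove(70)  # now [-2, -8, 14]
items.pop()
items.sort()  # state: [-8, -2]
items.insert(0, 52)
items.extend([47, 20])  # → [52, -8, -2, 47, 20]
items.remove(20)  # [52, -8, -2, 47]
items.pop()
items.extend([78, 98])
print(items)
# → [52, -8, -2, 78, 98]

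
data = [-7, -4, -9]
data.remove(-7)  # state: [-4, -9]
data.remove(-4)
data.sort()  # [-9]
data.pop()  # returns -9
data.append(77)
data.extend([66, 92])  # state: [77, 66, 92]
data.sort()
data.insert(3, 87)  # [66, 77, 92, 87]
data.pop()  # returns 87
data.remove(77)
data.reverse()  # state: [92, 66]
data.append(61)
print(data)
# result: [92, 66, 61]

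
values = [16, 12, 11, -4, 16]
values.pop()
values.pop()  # -4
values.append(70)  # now [16, 12, 11, 70]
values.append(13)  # [16, 12, 11, 70, 13]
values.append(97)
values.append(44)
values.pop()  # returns 44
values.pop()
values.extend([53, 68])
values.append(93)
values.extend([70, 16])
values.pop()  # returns 16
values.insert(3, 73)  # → [16, 12, 11, 73, 70, 13, 53, 68, 93, 70]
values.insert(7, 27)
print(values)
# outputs [16, 12, 11, 73, 70, 13, 53, 27, 68, 93, 70]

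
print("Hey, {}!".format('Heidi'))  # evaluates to Hey, Heidi!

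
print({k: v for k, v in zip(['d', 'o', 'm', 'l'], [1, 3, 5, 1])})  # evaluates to {'d': 1, 'o': 3, 'm': 5, 'l': 1}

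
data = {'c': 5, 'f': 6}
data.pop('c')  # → 5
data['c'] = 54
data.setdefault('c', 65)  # 54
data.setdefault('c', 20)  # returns 54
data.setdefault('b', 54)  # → 54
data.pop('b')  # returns 54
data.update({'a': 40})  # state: {'f': 6, 'c': 54, 'a': 40}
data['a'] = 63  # {'f': 6, 'c': 54, 'a': 63}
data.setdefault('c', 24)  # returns 54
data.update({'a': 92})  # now {'f': 6, 'c': 54, 'a': 92}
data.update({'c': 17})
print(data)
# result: {'f': 6, 'c': 17, 'a': 92}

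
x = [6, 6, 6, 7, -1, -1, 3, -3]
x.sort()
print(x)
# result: [-3, -1, -1, 3, 6, 6, 6, 7]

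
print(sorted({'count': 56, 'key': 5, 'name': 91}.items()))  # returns [('count', 56), ('key', 5), ('name', 91)]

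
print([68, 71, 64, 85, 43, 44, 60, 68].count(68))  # 2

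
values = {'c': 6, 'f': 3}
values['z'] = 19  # {'c': 6, 'f': 3, 'z': 19}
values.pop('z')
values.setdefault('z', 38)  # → 38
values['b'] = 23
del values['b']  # {'c': 6, 'f': 3, 'z': 38}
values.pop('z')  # 38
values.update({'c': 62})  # {'c': 62, 'f': 3}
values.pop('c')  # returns 62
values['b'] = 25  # {'f': 3, 'b': 25}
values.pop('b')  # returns 25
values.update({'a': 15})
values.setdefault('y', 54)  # 54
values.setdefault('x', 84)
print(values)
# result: {'f': 3, 'a': 15, 'y': 54, 'x': 84}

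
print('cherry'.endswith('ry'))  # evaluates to True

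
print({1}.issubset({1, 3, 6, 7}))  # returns True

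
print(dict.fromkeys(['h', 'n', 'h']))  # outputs {'h': None, 'n': None}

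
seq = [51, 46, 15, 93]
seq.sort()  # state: [15, 46, 51, 93]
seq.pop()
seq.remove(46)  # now [15, 51]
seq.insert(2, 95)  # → [15, 51, 95]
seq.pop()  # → 95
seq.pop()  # 51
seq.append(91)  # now [15, 91]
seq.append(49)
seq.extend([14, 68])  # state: [15, 91, 49, 14, 68]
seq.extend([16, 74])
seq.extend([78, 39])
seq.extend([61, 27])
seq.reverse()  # [27, 61, 39, 78, 74, 16, 68, 14, 49, 91, 15]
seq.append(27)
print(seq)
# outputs [27, 61, 39, 78, 74, 16, 68, 14, 49, 91, 15, 27]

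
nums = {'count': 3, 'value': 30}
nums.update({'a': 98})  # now {'count': 3, 'value': 30, 'a': 98}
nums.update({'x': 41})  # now {'count': 3, 'value': 30, 'a': 98, 'x': 41}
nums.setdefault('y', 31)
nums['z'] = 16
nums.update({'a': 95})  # {'count': 3, 'value': 30, 'a': 95, 'x': 41, 'y': 31, 'z': 16}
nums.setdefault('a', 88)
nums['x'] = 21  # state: {'count': 3, 'value': 30, 'a': 95, 'x': 21, 'y': 31, 'z': 16}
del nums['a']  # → {'count': 3, 'value': 30, 'x': 21, 'y': 31, 'z': 16}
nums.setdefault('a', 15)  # 15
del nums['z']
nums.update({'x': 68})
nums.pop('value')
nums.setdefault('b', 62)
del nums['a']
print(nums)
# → {'count': 3, 'x': 68, 'y': 31, 'b': 62}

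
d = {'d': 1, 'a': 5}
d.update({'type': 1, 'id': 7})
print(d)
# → {'d': 1, 'a': 5, 'type': 1, 'id': 7}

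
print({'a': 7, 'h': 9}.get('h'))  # 9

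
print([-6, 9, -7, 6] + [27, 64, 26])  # [-6, 9, -7, 6, 27, 64, 26]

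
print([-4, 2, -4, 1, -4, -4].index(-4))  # 0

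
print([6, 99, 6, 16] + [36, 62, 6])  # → [6, 99, 6, 16, 36, 62, 6]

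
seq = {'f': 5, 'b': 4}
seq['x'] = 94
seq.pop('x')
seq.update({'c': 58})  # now {'f': 5, 'b': 4, 'c': 58}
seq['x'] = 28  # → {'f': 5, 'b': 4, 'c': 58, 'x': 28}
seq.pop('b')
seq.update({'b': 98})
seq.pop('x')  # 28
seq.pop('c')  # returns 58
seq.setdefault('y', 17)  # 17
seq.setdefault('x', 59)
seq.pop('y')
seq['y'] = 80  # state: {'f': 5, 'b': 98, 'x': 59, 'y': 80}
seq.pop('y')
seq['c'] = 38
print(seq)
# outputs {'f': 5, 'b': 98, 'x': 59, 'c': 38}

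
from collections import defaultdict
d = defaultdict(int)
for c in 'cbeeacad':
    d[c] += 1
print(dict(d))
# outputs {'c': 2, 'b': 1, 'e': 2, 'a': 2, 'd': 1}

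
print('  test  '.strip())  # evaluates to test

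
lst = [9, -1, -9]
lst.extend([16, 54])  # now [9, -1, -9, 16, 54]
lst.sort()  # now [-9, -1, 9, 16, 54]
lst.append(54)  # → [-9, -1, 9, 16, 54, 54]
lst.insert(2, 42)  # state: [-9, -1, 42, 9, 16, 54, 54]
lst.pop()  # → 54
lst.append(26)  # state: [-9, -1, 42, 9, 16, 54, 26]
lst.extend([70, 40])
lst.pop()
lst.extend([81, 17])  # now [-9, -1, 42, 9, 16, 54, 26, 70, 81, 17]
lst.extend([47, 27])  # [-9, -1, 42, 9, 16, 54, 26, 70, 81, 17, 47, 27]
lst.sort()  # [-9, -1, 9, 16, 17, 26, 27, 42, 47, 54, 70, 81]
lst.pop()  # 81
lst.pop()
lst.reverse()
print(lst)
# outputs [54, 47, 42, 27, 26, 17, 16, 9, -1, -9]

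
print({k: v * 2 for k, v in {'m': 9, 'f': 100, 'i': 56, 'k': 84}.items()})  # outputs {'m': 18, 'f': 200, 'i': 112, 'k': 168}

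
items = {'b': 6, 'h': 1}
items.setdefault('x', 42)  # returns 42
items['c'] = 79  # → {'b': 6, 'h': 1, 'x': 42, 'c': 79}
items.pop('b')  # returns 6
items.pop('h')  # 1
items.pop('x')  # 42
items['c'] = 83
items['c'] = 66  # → {'c': 66}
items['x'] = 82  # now {'c': 66, 'x': 82}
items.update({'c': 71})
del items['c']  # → {'x': 82}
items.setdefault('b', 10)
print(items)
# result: {'x': 82, 'b': 10}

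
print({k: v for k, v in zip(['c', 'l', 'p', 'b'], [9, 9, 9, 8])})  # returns {'c': 9, 'l': 9, 'p': 9, 'b': 8}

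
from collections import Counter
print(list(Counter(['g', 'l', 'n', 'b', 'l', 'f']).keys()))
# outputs ['g', 'l', 'n', 'b', 'f']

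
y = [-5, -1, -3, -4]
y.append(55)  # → [-5, -1, -3, -4, 55]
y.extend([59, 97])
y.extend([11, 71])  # [-5, -1, -3, -4, 55, 59, 97, 11, 71]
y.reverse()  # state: [71, 11, 97, 59, 55, -4, -3, -1, -5]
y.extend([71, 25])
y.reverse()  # [25, 71, -5, -1, -3, -4, 55, 59, 97, 11, 71]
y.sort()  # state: [-5, -4, -3, -1, 11, 25, 55, 59, 71, 71, 97]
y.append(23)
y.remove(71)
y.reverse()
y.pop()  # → -5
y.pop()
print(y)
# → [23, 97, 71, 59, 55, 25, 11, -1, -3]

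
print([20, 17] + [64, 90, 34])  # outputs [20, 17, 64, 90, 34]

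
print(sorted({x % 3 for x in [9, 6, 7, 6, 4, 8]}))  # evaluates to [0, 1, 2]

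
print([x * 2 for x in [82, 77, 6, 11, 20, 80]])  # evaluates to [164, 154, 12, 22, 40, 160]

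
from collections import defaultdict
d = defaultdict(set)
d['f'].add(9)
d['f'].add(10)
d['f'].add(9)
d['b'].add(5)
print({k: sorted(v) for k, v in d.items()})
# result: {'f': [9, 10], 'b': [5]}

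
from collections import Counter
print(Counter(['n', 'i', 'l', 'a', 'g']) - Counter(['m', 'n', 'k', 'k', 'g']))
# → Counter({'i': 1, 'l': 1, 'a': 1})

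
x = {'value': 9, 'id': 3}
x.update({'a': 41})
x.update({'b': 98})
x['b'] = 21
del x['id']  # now {'value': 9, 'a': 41, 'b': 21}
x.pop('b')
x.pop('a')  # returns 41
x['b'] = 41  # {'value': 9, 'b': 41}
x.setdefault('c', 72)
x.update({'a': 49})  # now {'value': 9, 'b': 41, 'c': 72, 'a': 49}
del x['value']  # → {'b': 41, 'c': 72, 'a': 49}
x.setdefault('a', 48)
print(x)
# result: {'b': 41, 'c': 72, 'a': 49}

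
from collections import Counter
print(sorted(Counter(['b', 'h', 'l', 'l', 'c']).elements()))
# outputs ['b', 'c', 'h', 'l', 'l']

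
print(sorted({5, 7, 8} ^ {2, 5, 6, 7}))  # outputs [2, 6, 8]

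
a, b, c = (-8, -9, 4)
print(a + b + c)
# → -13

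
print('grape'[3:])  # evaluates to pe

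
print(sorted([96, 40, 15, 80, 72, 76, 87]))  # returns [15, 40, 72, 76, 80, 87, 96]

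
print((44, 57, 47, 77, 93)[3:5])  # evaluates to (77, 93)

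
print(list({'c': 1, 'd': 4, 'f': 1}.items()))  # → [('c', 1), ('d', 4), ('f', 1)]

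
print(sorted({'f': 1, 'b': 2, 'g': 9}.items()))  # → [('b', 2), ('f', 1), ('g', 9)]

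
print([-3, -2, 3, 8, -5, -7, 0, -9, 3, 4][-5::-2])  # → [-7, 8, -2]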